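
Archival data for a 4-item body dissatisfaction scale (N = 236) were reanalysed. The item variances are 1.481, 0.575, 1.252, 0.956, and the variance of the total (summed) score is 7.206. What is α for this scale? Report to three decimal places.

α = 0.544

Σσᵢ² = 1.481 + 0.575 + 1.252 + 0.956 = 4.264
α = (k/(k−1))·(1 − Σσᵢ²/total variance) = (4/3)·(1 − 4.264/7.206) = 0.544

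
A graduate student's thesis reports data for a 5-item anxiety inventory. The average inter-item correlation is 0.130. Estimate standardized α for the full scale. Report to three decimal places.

Standardized α = k·r̄ / (1 + (k−1)·r̄) = 5 × 0.130 / (1 + 4 × 0.130)
  = 0.6500 / 1.5200 = 0.428

standardized α = 0.428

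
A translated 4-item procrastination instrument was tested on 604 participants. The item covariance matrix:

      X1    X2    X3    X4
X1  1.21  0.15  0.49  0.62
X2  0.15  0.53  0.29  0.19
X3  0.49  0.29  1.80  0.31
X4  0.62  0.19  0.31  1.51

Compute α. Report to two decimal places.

Σσ²ᵢ = 1.21 + 0.53 + 1.80 + 1.51 = 5.05
Sum of the distinct covariances = 2.05
Var(T) = 5.05 + 2 × 2.05 = 9.15
α = (k/(k−1))·(1 − Σσ²ᵢ/Var(T)) = (4/3)·(1 − 5.05/9.15) = 0.60

α = 0.60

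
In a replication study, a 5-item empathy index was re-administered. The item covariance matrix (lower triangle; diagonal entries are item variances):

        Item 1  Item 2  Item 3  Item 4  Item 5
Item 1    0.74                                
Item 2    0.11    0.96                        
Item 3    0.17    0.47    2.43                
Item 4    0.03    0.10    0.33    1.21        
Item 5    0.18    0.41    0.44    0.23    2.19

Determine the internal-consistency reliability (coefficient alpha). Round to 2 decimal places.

sum of item variances = 0.74 + 0.96 + 2.43 + 1.21 + 2.19 = 7.53
Sum of off-diagonal covariances = 2.47
σ²_total = 7.53 + 2 × 2.47 = 12.47
α = (k/(k−1))·(1 − sum of item variances/σ²_total) = (5/4)·(1 − 7.53/12.47) = 0.50

coefficient alpha = 0.50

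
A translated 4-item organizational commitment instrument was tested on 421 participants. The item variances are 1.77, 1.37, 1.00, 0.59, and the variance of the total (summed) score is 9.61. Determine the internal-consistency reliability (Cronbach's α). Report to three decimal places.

Cronbach's α = 0.677

Σσᵢ² = 1.77 + 1.37 + 1.00 + 0.59 = 4.73
α = (k/(k−1))·(1 − Σσᵢ²/total variance) = (4/3)·(1 − 4.73/9.61) = 0.677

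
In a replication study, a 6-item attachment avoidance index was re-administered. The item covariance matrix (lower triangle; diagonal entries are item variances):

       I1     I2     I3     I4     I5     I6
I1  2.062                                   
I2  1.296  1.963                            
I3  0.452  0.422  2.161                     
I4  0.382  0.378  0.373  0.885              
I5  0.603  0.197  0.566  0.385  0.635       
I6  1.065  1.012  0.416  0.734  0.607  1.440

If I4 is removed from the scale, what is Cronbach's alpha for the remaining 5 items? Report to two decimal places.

α = 0.77

Remaining items: I1, I2, I3, I5, I6 (k = 5).
ΣVar(i) = 2.062 + 1.963 + 2.161 + 0.635 + 1.440 = 8.261
σ²_total = 8.261 + 2 × 6.636 = 21.533
α (item deleted) = (5/4)·(1 − 8.261/21.533) = 0.77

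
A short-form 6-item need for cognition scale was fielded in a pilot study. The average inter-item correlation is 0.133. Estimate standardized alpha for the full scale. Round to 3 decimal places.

α = 0.479

Standardized α = k·r̄ / (1 + (k−1)·r̄) = 6 × 0.133 / (1 + 5 × 0.133)
  = 0.7980 / 1.6650 = 0.479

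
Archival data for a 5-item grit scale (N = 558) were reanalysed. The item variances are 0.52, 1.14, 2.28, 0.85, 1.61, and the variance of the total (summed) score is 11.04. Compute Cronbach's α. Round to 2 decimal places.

Cronbach's α = 0.53

Σσᵢ² = 0.52 + 1.14 + 2.28 + 0.85 + 1.61 = 6.40
α = (k/(k−1))·(1 − Σσᵢ²/total variance) = (5/4)·(1 − 6.40/11.04) = 0.53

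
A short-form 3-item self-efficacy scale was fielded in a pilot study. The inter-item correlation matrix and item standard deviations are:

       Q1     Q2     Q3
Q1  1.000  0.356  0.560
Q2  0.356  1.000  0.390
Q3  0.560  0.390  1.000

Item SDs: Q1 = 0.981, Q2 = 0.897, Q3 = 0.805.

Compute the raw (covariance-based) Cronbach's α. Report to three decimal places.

α = 0.693

Σσ²ᵢ = 0.981² + 0.897² + 0.805² = 2.4150
Covariances σ_ij = r_ij · s_i · s_j:
  σ(Q1,Q2) = 0.356 × 0.981 × 0.897 = 0.3133
  σ(Q1,Q3) = 0.560 × 0.981 × 0.805 = 0.4422
  σ(Q2,Q3) = 0.390 × 0.897 × 0.805 = 0.2816
σ²_T = Σσ²ᵢ + 2·Σσ_ij = 2.4150 + 2 × 1.0371 = 4.4892
α = (3/2)·(1 − 2.4150/4.4892) = 0.693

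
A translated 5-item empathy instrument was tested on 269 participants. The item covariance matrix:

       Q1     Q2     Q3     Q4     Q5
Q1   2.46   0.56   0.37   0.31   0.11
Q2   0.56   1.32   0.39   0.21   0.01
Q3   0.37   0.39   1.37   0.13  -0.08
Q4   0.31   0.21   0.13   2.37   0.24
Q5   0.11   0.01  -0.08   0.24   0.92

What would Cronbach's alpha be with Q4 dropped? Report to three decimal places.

Remaining items: Q1, Q2, Q3, Q5 (k = 4).
Σσᵢ² = 2.46 + 1.32 + 1.37 + 0.92 = 6.07
Var(T) = 6.07 + 2 × 1.36 = 8.79
α (item deleted) = (4/3)·(1 − 6.07/8.79) = 0.413

α = 0.413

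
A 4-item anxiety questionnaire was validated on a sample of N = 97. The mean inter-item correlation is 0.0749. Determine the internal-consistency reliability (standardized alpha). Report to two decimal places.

α = 0.24

Standardized α = k·r̄ / (1 + (k−1)·r̄) = 4 × 0.0749 / (1 + 3 × 0.0749)
  = 0.2996 / 1.2247 = 0.24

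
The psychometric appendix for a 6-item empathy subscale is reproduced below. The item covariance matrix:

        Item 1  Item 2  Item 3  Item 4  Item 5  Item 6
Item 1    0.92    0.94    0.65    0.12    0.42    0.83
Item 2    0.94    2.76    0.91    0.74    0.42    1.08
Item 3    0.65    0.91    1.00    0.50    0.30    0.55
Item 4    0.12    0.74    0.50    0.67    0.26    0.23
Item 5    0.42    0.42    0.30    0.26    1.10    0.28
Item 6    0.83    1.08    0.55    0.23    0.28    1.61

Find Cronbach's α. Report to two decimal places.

Σσ²ᵢ = 0.92 + 2.76 + 1.00 + 0.67 + 1.10 + 1.61 = 8.06
Σ_{i<j} σ_ij = 8.23
total variance = 8.06 + 2 × 8.23 = 24.52
α = (k/(k−1))·(1 − Σσ²ᵢ/total variance) = (6/5)·(1 − 8.06/24.52) = 0.81

Cronbach's α = 0.81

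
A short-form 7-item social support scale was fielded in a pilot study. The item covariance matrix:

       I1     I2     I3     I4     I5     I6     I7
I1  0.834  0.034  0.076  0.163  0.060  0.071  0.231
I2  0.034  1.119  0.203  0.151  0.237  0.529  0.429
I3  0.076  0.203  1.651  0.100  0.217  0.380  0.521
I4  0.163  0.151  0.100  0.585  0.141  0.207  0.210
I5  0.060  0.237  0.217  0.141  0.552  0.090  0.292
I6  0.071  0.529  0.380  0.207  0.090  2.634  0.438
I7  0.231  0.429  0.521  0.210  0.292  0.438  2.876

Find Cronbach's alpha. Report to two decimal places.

α = 0.56

sum of item variances = 0.834 + 1.119 + 1.651 + 0.585 + 0.552 + 2.634 + 2.876 = 10.251
Σ_{i<j} σ_ij = 4.780
Var(T) = 10.251 + 2 × 4.780 = 19.811
α = (k/(k−1))·(1 − sum of item variances/Var(T)) = (7/6)·(1 − 10.251/19.811) = 0.56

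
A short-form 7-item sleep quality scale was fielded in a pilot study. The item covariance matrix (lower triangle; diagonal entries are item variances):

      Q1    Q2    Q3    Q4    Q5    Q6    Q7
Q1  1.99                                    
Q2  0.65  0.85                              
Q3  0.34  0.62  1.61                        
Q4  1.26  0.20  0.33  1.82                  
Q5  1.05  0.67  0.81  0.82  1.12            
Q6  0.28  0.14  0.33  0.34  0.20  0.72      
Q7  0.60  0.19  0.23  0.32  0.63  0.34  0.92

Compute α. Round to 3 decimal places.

Σσᵢ² = 1.99 + 0.85 + 1.61 + 1.82 + 1.12 + 0.72 + 0.92 = 9.03
Sum of off-diagonal covariances = 10.35
σ²_total = 9.03 + 2 × 10.35 = 29.73
α = (k/(k−1))·(1 − Σσᵢ²/σ²_total) = (7/6)·(1 − 9.03/29.73) = 0.812

α = 0.812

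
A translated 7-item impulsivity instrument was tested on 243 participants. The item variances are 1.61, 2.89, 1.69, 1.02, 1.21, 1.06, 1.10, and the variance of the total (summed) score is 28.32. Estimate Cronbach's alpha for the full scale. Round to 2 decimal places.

Cronbach's alpha = 0.73

sum of item variances = 1.61 + 2.89 + 1.69 + 1.02 + 1.21 + 1.06 + 1.10 = 10.58
α = (k/(k−1))·(1 − sum of item variances/Var(T)) = (7/6)·(1 − 10.58/28.32) = 0.73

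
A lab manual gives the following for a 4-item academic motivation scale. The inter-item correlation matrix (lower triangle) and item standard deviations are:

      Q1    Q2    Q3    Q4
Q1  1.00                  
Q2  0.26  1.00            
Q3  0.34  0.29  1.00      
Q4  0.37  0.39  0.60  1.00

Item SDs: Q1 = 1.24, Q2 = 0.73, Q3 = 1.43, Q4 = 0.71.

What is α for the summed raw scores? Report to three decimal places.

α = 0.662

Σσ²ᵢ = 1.24² + 0.73² + 1.43² + 0.71² = 4.6195
Covariances σ_ij = r_ij · s_i · s_j:
  σ(Q1,Q2) = 0.26 × 1.24 × 0.73 = 0.2354
  σ(Q1,Q3) = 0.34 × 1.24 × 1.43 = 0.6029
  σ(Q1,Q4) = 0.37 × 1.24 × 0.71 = 0.3257
  σ(Q2,Q3) = 0.29 × 0.73 × 1.43 = 0.3027
  σ(Q2,Q4) = 0.39 × 0.73 × 0.71 = 0.2021
  σ(Q3,Q4) = 0.60 × 1.43 × 0.71 = 0.6092
σ²_T = Σσ²ᵢ + 2·Σσ_ij = 4.6195 + 2 × 2.2780 = 9.1755
α = (4/3)·(1 − 4.6195/9.1755) = 0.662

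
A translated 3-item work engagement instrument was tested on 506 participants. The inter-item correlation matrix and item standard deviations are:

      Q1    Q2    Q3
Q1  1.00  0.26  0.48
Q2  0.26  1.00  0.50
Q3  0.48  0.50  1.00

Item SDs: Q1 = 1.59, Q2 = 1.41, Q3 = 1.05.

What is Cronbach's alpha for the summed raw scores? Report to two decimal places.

Cronbach's alpha = 0.65

Σσ²ᵢ = 1.59² + 1.41² + 1.05² = 5.6187
Covariances σ_ij = r_ij · s_i · s_j:
  σ(Q1,Q2) = 0.26 × 1.59 × 1.41 = 0.5829
  σ(Q1,Q3) = 0.48 × 1.59 × 1.05 = 0.8014
  σ(Q2,Q3) = 0.50 × 1.41 × 1.05 = 0.7402
σ²_T = Σσ²ᵢ + 2·Σσ_ij = 5.6187 + 2 × 2.1245 = 9.8677
α = (3/2)·(1 − 5.6187/9.8677) = 0.65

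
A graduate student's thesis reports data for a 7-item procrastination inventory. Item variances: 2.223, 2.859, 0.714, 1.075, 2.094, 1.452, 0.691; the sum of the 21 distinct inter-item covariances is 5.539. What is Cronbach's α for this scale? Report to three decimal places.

α = 0.583

ΣVar(i) = 2.223 + 2.859 + 0.714 + 1.075 + 2.094 + 1.452 + 0.691 = 11.108
Sum of distinct covariances = 5.539
total variance = ΣVar(i) + 2·Σcov = 11.108 + 2 × 5.539 = 22.186
α = (7/6)·(1 − 11.108/22.186) = 0.583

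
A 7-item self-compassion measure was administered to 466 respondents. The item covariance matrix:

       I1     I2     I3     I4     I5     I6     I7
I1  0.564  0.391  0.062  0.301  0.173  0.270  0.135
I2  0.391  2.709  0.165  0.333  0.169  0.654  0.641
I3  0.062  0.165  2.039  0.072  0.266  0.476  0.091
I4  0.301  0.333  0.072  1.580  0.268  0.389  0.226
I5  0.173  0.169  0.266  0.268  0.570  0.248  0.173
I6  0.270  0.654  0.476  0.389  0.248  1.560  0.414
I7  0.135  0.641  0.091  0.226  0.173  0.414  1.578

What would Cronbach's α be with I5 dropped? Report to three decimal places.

Remaining items: I1, I2, I3, I4, I6, I7 (k = 6).
Σσ²ᵢ = 0.564 + 2.709 + 2.039 + 1.580 + 1.560 + 1.578 = 10.030
total variance = 10.030 + 2 × 4.620 = 19.270
α (item deleted) = (6/5)·(1 − 10.030/19.270) = 0.575

Cronbach's α = 0.575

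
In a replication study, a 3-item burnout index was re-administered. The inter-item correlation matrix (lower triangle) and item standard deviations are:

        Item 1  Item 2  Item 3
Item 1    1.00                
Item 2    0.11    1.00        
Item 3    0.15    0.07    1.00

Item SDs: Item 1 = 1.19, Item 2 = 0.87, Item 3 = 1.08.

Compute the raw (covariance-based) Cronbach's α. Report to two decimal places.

α = 0.27

Σσ²ᵢ = 1.19² + 0.87² + 1.08² = 3.3394
Covariances σ_ij = r_ij · s_i · s_j:
  σ(Item 1,Item 2) = 0.11 × 1.19 × 0.87 = 0.1139
  σ(Item 1,Item 3) = 0.15 × 1.19 × 1.08 = 0.1928
  σ(Item 2,Item 3) = 0.07 × 0.87 × 1.08 = 0.0658
σ²_T = Σσ²ᵢ + 2·Σσ_ij = 3.3394 + 2 × 0.3725 = 4.0844
α = (3/2)·(1 − 3.3394/4.0844) = 0.27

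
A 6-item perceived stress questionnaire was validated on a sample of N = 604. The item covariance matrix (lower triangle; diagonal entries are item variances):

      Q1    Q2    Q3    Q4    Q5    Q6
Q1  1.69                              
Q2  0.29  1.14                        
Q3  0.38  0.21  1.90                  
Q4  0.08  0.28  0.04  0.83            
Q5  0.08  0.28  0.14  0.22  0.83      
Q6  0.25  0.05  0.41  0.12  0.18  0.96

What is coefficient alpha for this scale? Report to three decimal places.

coefficient alpha = 0.540

Σσᵢ² = 1.69 + 1.14 + 1.90 + 0.83 + 0.83 + 0.96 = 7.35
Sum of the distinct covariances = 3.01
σ²_T = 7.35 + 2 × 3.01 = 13.37
α = (k/(k−1))·(1 − Σσᵢ²/σ²_T) = (6/5)·(1 − 7.35/13.37) = 0.540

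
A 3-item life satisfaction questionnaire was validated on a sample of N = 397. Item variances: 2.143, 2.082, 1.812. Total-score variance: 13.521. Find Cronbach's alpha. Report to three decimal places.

sum of item variances = 2.143 + 2.082 + 1.812 = 6.037
α = (k/(k−1))·(1 − sum of item variances/Var(T)) = (3/2)·(1 − 6.037/13.521) = 0.830

Cronbach's alpha = 0.830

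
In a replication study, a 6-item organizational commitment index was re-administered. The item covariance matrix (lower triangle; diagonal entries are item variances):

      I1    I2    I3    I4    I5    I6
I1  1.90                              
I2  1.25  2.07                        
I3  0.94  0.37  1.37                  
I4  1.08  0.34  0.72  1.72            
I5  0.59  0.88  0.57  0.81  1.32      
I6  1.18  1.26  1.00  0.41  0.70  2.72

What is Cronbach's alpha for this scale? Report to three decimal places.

Cronbach's alpha = 0.823

sum of item variances = 1.90 + 2.07 + 1.37 + 1.72 + 1.32 + 2.72 = 11.10
Σ_{i<j} σ_ij = 12.10
Var(T) = 11.10 + 2 × 12.10 = 35.30
α = (k/(k−1))·(1 − sum of item variances/Var(T)) = (6/5)·(1 − 11.10/35.30) = 0.823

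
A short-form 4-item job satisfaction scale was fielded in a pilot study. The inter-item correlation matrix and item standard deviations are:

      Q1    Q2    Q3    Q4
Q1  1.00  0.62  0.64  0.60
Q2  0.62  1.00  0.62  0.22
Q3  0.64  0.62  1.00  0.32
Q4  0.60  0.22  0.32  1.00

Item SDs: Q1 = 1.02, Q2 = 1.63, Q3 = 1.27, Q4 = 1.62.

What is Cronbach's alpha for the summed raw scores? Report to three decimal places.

α = 0.767

Σσ²ᵢ = 1.02² + 1.63² + 1.27² + 1.62² = 7.9346
Covariances σ_ij = r_ij · s_i · s_j:
  σ(Q1,Q2) = 0.62 × 1.02 × 1.63 = 1.0308
  σ(Q1,Q3) = 0.64 × 1.02 × 1.27 = 0.8291
  σ(Q1,Q4) = 0.60 × 1.02 × 1.62 = 0.9914
  σ(Q2,Q3) = 0.62 × 1.63 × 1.27 = 1.2835
  σ(Q2,Q4) = 0.22 × 1.63 × 1.62 = 0.5809
  σ(Q3,Q4) = 0.32 × 1.27 × 1.62 = 0.6584
σ²_T = Σσ²ᵢ + 2·Σσ_ij = 7.9346 + 2 × 5.3741 = 18.6828
α = (4/3)·(1 − 7.9346/18.6828) = 0.767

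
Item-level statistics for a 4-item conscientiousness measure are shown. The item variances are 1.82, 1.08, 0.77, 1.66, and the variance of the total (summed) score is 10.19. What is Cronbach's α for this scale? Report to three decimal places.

Σσ²ᵢ = 1.82 + 1.08 + 0.77 + 1.66 = 5.33
α = (k/(k−1))·(1 − Σσ²ᵢ/σ²_total) = (4/3)·(1 − 5.33/10.19) = 0.636

Cronbach's α = 0.636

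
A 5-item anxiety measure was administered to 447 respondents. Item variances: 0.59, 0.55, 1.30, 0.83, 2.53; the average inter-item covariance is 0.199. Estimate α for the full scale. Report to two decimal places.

sum of item variances = 0.59 + 0.55 + 1.30 + 0.83 + 2.53 = 5.80
Sum of the 10 distinct covariances = 10 × 0.199 = 1.990
σ²_T = sum of item variances + 2·Σcov = 5.80 + 2 × 1.990 = 9.780
α = (5/4)·(1 − 5.80/9.780) = 0.51

α = 0.51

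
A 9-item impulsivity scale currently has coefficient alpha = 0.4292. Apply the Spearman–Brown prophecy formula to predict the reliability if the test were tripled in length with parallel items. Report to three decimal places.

predicted reliability = 0.693

Length factor m = 3
α' = m·α / (1 + (m−1)·α)
   = 3 × 0.4292 / (1 + (3 − 1) × 0.4292)
   = 1.2876 / 1.8584 = 0.693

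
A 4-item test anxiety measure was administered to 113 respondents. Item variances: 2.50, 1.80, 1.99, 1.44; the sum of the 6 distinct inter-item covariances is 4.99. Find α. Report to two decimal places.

α = 0.75

ΣVar(i) = 2.50 + 1.80 + 1.99 + 1.44 = 7.73
Sum of distinct covariances = 4.99
Var(T) = ΣVar(i) + 2·Σcov = 7.73 + 2 × 4.99 = 17.71
α = (4/3)·(1 − 7.73/17.71) = 0.75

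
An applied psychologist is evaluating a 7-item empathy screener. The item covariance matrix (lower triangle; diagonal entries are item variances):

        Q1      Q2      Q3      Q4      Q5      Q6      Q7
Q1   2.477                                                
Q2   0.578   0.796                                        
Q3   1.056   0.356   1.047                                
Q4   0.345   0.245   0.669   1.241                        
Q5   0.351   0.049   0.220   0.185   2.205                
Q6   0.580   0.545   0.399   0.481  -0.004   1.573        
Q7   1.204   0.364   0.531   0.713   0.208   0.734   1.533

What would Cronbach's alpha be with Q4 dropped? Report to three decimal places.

Remaining items: Q1, Q2, Q3, Q5, Q6, Q7 (k = 6).
Σσᵢ² = 2.477 + 0.796 + 1.047 + 2.205 + 1.573 + 1.533 = 9.631
total variance = 9.631 + 2 × 7.171 = 23.973
α (item deleted) = (6/5)·(1 − 9.631/23.973) = 0.718

α = 0.718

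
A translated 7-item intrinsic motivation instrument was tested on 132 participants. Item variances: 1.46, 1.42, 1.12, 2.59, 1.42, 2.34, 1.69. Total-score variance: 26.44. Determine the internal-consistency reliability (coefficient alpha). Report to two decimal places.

coefficient alpha = 0.64

Σσᵢ² = 1.46 + 1.42 + 1.12 + 2.59 + 1.42 + 2.34 + 1.69 = 12.04
α = (k/(k−1))·(1 − Σσᵢ²/σ²_T) = (7/6)·(1 − 12.04/26.44) = 0.64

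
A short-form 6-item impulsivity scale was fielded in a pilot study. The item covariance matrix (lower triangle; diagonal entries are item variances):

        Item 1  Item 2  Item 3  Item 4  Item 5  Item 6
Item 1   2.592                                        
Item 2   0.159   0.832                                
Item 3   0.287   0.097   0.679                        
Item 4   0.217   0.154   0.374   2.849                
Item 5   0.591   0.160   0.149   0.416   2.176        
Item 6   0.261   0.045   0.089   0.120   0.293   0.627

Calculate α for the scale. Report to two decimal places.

Σσ²ᵢ = 2.592 + 0.832 + 0.679 + 2.849 + 2.176 + 0.627 = 9.755
Σ_{i<j} σ_ij = 3.412
Var(T) = 9.755 + 2 × 3.412 = 16.579
α = (k/(k−1))·(1 − Σσ²ᵢ/Var(T)) = (6/5)·(1 − 9.755/16.579) = 0.49

α = 0.49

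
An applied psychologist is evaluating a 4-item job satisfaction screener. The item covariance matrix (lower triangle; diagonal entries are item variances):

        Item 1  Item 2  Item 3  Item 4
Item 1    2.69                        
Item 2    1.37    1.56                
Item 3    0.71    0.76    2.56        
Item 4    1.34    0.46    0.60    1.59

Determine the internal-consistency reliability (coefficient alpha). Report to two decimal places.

Σσᵢ² = 2.69 + 1.56 + 2.56 + 1.59 = 8.40
Sum of the distinct covariances = 5.24
Var(T) = 8.40 + 2 × 5.24 = 18.88
α = (k/(k−1))·(1 − Σσᵢ²/Var(T)) = (4/3)·(1 − 8.40/18.88) = 0.74

α = 0.74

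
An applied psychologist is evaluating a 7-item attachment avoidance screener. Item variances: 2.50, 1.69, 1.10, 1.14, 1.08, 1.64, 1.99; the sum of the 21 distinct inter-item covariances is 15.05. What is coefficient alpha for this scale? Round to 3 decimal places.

ΣVar(i) = 2.50 + 1.69 + 1.10 + 1.14 + 1.08 + 1.64 + 1.99 = 11.14
Sum of distinct covariances = 15.05
total variance = ΣVar(i) + 2·Σcov = 11.14 + 2 × 15.05 = 41.24
α = (7/6)·(1 − 11.14/41.24) = 0.852

coefficient alpha = 0.852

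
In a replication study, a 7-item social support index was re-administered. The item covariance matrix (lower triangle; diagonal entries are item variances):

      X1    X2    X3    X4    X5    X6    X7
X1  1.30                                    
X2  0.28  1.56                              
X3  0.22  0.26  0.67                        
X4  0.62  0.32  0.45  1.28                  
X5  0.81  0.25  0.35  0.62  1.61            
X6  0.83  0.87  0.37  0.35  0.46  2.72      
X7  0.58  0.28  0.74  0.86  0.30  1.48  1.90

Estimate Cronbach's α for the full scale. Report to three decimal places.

α = 0.784

Σσᵢ² = 1.30 + 1.56 + 0.67 + 1.28 + 1.61 + 2.72 + 1.90 = 11.04
Sum of off-diagonal covariances = 11.30
total variance = 11.04 + 2 × 11.30 = 33.64
α = (k/(k−1))·(1 − Σσᵢ²/total variance) = (7/6)·(1 − 11.04/33.64) = 0.784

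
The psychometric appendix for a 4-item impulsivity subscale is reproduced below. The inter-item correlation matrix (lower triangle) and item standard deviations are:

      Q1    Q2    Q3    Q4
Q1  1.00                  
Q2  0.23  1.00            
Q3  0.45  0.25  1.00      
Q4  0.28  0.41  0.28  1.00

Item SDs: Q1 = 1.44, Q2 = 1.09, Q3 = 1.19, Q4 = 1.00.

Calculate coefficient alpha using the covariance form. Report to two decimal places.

Σσ²ᵢ = 1.44² + 1.09² + 1.19² + 1.00² = 5.6778
Covariances σ_ij = r_ij · s_i · s_j:
  σ(Q1,Q2) = 0.23 × 1.44 × 1.09 = 0.3610
  σ(Q1,Q3) = 0.45 × 1.44 × 1.19 = 0.7711
  σ(Q1,Q4) = 0.28 × 1.44 × 1.00 = 0.4032
  σ(Q2,Q3) = 0.25 × 1.09 × 1.19 = 0.3243
  σ(Q2,Q4) = 0.41 × 1.09 × 1.00 = 0.4469
  σ(Q3,Q4) = 0.28 × 1.19 × 1.00 = 0.3332
σ²_T = Σσ²ᵢ + 2·Σσ_ij = 5.6778 + 2 × 2.6397 = 10.9572
α = (4/3)·(1 − 5.6778/10.9572) = 0.64

coefficient alpha = 0.64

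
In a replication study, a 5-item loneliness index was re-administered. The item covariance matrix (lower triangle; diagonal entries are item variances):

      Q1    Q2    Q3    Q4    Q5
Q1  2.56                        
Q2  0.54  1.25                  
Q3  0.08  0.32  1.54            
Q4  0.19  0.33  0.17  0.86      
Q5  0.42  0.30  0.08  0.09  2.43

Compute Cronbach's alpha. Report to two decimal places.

Cronbach's alpha = 0.46

Σσ²ᵢ = 2.56 + 1.25 + 1.54 + 0.86 + 2.43 = 8.64
Sum of the distinct covariances = 2.52
σ²_T = 8.64 + 2 × 2.52 = 13.68
α = (k/(k−1))·(1 − Σσ²ᵢ/σ²_T) = (5/4)·(1 − 8.64/13.68) = 0.46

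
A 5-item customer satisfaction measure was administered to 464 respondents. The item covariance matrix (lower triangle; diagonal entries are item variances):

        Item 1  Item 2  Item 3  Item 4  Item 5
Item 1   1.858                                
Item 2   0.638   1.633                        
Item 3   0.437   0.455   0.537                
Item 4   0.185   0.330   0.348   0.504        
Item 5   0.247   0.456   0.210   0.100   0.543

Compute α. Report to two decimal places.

Σσᵢ² = 1.858 + 1.633 + 0.537 + 0.504 + 0.543 = 5.075
Sum of off-diagonal covariances = 3.406
Var(T) = 5.075 + 2 × 3.406 = 11.887
α = (k/(k−1))·(1 − Σσᵢ²/Var(T)) = (5/4)·(1 − 5.075/11.887) = 0.72

α = 0.72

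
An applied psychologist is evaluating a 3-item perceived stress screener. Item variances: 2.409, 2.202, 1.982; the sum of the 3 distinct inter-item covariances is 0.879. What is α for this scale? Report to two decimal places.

sum of item variances = 2.409 + 2.202 + 1.982 = 6.593
Sum of distinct covariances = 0.879
σ²_total = sum of item variances + 2·Σcov = 6.593 + 2 × 0.879 = 8.351
α = (3/2)·(1 − 6.593/8.351) = 0.32

α = 0.32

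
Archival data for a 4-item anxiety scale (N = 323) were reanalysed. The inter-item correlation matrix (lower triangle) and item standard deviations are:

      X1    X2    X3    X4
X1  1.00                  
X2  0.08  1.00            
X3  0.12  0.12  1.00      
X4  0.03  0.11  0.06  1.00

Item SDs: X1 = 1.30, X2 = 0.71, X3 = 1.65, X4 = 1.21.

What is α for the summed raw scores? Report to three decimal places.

α = 0.249

Σσ²ᵢ = 1.30² + 0.71² + 1.65² + 1.21² = 6.3807
Covariances σ_ij = r_ij · s_i · s_j:
  σ(X1,X2) = 0.08 × 1.30 × 0.71 = 0.0738
  σ(X1,X3) = 0.12 × 1.30 × 1.65 = 0.2574
  σ(X1,X4) = 0.03 × 1.30 × 1.21 = 0.0472
  σ(X2,X3) = 0.12 × 0.71 × 1.65 = 0.1406
  σ(X2,X4) = 0.11 × 0.71 × 1.21 = 0.0945
  σ(X3,X4) = 0.06 × 1.65 × 1.21 = 0.1198
σ²_T = Σσ²ᵢ + 2·Σσ_ij = 6.3807 + 2 × 0.7333 = 7.8473
α = (4/3)·(1 − 6.3807/7.8473) = 0.249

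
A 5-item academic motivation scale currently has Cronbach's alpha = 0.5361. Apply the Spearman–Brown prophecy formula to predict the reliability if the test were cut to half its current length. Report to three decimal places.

Length factor m = 1/2
α' = m·α / (1 − (1−m)·α)
   = 1/2 × 0.5361 / (1 − (1 − 1/2) × 0.5361)
   = 0.2681 / 0.7319 = 0.366

predicted reliability = 0.366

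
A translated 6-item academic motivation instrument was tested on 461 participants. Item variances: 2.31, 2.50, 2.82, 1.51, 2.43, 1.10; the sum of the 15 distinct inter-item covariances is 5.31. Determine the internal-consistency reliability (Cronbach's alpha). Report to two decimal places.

Cronbach's alpha = 0.55

ΣVar(i) = 2.31 + 2.50 + 2.82 + 1.51 + 2.43 + 1.10 = 12.67
Sum of distinct covariances = 5.31
σ²_total = ΣVar(i) + 2·Σcov = 12.67 + 2 × 5.31 = 23.29
α = (6/5)·(1 − 12.67/23.29) = 0.55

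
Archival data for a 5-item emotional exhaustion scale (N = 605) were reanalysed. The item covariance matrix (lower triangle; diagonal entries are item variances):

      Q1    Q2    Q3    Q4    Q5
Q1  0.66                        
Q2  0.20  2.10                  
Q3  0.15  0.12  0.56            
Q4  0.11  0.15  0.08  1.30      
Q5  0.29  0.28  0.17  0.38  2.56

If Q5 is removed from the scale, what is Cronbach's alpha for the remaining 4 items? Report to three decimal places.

Cronbach's alpha = 0.346

Remaining items: Q1, Q2, Q3, Q4 (k = 4).
Σσ²ᵢ = 0.66 + 2.10 + 0.56 + 1.30 = 4.62
σ²_T = 4.62 + 2 × 0.81 = 6.24
α (item deleted) = (4/3)·(1 − 4.62/6.24) = 0.346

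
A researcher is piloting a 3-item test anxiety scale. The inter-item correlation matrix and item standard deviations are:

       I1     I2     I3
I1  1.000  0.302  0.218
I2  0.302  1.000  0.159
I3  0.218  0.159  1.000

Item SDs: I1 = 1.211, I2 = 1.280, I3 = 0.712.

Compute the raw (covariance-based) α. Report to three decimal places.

Σσ²ᵢ = 1.211² + 1.280² + 0.712² = 3.6119
Covariances σ_ij = r_ij · s_i · s_j:
  σ(I1,I2) = 0.302 × 1.211 × 1.280 = 0.4681
  σ(I1,I3) = 0.218 × 1.211 × 0.712 = 0.1880
  σ(I2,I3) = 0.159 × 1.280 × 0.712 = 0.1449
σ²_T = Σσ²ᵢ + 2·Σσ_ij = 3.6119 + 2 × 0.8010 = 5.2139
α = (3/2)·(1 − 3.6119/5.2139) = 0.461

α = 0.461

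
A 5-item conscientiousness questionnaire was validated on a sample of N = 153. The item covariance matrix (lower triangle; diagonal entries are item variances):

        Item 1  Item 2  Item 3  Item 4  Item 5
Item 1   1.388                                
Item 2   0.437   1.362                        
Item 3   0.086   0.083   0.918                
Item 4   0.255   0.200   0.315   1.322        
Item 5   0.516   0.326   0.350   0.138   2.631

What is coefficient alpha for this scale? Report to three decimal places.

Σσᵢ² = 1.388 + 1.362 + 0.918 + 1.322 + 2.631 = 7.621
Sum of off-diagonal covariances = 2.706
total variance = 7.621 + 2 × 2.706 = 13.033
α = (k/(k−1))·(1 − Σσᵢ²/total variance) = (5/4)·(1 − 7.621/13.033) = 0.519

α = 0.519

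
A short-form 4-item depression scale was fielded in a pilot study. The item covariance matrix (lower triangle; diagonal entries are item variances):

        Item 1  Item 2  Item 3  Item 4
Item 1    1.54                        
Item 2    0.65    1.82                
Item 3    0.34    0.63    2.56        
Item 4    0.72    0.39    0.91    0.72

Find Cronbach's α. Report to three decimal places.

sum of item variances = 1.54 + 1.82 + 2.56 + 0.72 = 6.64
Sum of the distinct covariances = 3.64
σ²_T = 6.64 + 2 × 3.64 = 13.92
α = (k/(k−1))·(1 − sum of item variances/σ²_T) = (4/3)·(1 − 6.64/13.92) = 0.697

Cronbach's α = 0.697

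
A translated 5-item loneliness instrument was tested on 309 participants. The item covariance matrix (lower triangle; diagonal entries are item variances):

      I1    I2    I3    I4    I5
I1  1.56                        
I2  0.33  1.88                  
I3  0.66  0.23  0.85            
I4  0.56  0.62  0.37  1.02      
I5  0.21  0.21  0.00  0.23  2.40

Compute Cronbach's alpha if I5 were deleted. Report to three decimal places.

α = 0.681

Remaining items: I1, I2, I3, I4 (k = 4).
sum of item variances = 1.56 + 1.88 + 0.85 + 1.02 = 5.31
σ²_T = 5.31 + 2 × 2.77 = 10.85
α (item deleted) = (4/3)·(1 − 5.31/10.85) = 0.681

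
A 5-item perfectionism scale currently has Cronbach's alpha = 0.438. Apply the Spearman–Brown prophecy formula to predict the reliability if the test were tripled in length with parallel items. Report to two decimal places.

Length factor m = 3
α' = m·α / (1 + (m−1)·α)
   = 3 × 0.438 / (1 + (3 − 1) × 0.438)
   = 1.3140 / 1.8760 = 0.70

predicted reliability = 0.70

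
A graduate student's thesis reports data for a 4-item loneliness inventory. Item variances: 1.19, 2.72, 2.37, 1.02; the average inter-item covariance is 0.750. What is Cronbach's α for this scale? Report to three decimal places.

Σσᵢ² = 1.19 + 2.72 + 2.37 + 1.02 = 7.30
Sum of the 6 distinct covariances = 6 × 0.750 = 4.500
Var(T) = Σσᵢ² + 2·Σcov = 7.30 + 2 × 4.500 = 16.300
α = (4/3)·(1 − 7.30/16.300) = 0.736

α = 0.736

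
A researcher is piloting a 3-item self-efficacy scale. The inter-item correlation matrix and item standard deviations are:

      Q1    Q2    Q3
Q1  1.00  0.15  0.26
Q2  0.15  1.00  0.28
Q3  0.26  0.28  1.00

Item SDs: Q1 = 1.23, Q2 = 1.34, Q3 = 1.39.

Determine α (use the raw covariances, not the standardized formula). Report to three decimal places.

Σσ²ᵢ = 1.23² + 1.34² + 1.39² = 5.2406
Covariances σ_ij = r_ij · s_i · s_j:
  σ(Q1,Q2) = 0.15 × 1.23 × 1.34 = 0.2472
  σ(Q1,Q3) = 0.26 × 1.23 × 1.39 = 0.4445
  σ(Q2,Q3) = 0.28 × 1.34 × 1.39 = 0.5215
σ²_T = Σσ²ᵢ + 2·Σσ_ij = 5.2406 + 2 × 1.2132 = 7.6670
α = (3/2)·(1 − 5.2406/7.6670) = 0.475

α = 0.475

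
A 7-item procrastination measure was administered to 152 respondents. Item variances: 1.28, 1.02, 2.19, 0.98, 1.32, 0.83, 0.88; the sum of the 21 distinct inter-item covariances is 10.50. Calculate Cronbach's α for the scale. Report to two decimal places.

α = 0.83

ΣVar(i) = 1.28 + 1.02 + 2.19 + 0.98 + 1.32 + 0.83 + 0.88 = 8.50
Sum of distinct covariances = 10.50
σ²_T = ΣVar(i) + 2·Σcov = 8.50 + 2 × 10.50 = 29.50
α = (7/6)·(1 − 8.50/29.50) = 0.83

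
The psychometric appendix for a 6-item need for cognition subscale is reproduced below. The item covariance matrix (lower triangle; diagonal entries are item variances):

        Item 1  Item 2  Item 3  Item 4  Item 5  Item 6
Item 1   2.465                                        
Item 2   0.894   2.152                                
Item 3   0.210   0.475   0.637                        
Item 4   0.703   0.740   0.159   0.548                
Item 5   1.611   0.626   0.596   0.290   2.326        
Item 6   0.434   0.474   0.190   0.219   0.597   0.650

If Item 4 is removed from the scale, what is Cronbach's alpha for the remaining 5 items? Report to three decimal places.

Remaining items: Item 1, Item 2, Item 3, Item 5, Item 6 (k = 5).
Σσ²ᵢ = 2.465 + 2.152 + 0.637 + 2.326 + 0.650 = 8.230
σ²_T = 8.230 + 2 × 6.107 = 20.444
α (item deleted) = (5/4)·(1 − 8.230/20.444) = 0.747

Cronbach's alpha = 0.747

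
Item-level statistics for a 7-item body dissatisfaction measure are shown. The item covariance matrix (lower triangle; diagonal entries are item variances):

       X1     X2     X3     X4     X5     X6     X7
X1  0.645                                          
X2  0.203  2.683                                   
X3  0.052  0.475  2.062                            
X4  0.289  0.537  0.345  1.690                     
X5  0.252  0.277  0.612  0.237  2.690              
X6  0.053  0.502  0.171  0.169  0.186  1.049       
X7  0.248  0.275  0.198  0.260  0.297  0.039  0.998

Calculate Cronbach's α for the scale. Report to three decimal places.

α = 0.572

Σσ²ᵢ = 0.645 + 2.683 + 2.062 + 1.690 + 2.690 + 1.049 + 0.998 = 11.817
Sum of the distinct covariances = 5.677
Var(T) = 11.817 + 2 × 5.677 = 23.171
α = (k/(k−1))·(1 − Σσ²ᵢ/Var(T)) = (7/6)·(1 − 11.817/23.171) = 0.572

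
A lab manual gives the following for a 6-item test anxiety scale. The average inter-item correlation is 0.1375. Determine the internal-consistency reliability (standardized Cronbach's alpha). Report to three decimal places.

standardized Cronbach's alpha = 0.489

Standardized α = k·r̄ / (1 + (k−1)·r̄) = 6 × 0.1375 / (1 + 5 × 0.1375)
  = 0.8250 / 1.6875 = 0.489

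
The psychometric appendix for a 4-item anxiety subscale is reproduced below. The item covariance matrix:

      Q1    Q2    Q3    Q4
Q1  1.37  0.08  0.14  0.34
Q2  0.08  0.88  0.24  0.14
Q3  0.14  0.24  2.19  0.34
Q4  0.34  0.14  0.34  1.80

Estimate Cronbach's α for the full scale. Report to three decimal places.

Cronbach's α = 0.388

ΣVar(i) = 1.37 + 0.88 + 2.19 + 1.80 = 6.24
Σ_{i<j} σ_ij = 1.28
σ²_total = 6.24 + 2 × 1.28 = 8.80
α = (k/(k−1))·(1 − ΣVar(i)/σ²_total) = (4/3)·(1 − 6.24/8.80) = 0.388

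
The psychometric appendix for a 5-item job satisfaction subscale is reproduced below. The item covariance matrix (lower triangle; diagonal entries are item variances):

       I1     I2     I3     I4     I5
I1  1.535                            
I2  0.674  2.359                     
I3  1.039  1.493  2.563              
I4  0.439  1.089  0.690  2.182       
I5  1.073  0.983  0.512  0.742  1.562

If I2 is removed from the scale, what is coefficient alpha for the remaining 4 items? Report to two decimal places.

α = 0.71

Remaining items: I1, I3, I4, I5 (k = 4).
Σσ²ᵢ = 1.535 + 2.563 + 2.182 + 1.562 = 7.842
Var(T) = 7.842 + 2 × 4.495 = 16.832
α (item deleted) = (4/3)·(1 − 7.842/16.832) = 0.71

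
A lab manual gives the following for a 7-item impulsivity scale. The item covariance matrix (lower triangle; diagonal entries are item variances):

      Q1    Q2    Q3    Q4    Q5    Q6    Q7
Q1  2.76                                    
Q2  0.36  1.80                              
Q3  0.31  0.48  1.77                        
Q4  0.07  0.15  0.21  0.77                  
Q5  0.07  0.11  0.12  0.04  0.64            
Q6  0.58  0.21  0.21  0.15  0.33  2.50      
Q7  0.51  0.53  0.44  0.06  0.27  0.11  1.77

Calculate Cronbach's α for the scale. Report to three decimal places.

ΣVar(i) = 2.76 + 1.80 + 1.77 + 0.77 + 0.64 + 2.50 + 1.77 = 12.01
Sum of the distinct covariances = 5.32
σ²_total = 12.01 + 2 × 5.32 = 22.65
α = (k/(k−1))·(1 − ΣVar(i)/σ²_total) = (7/6)·(1 − 12.01/22.65) = 0.548

α = 0.548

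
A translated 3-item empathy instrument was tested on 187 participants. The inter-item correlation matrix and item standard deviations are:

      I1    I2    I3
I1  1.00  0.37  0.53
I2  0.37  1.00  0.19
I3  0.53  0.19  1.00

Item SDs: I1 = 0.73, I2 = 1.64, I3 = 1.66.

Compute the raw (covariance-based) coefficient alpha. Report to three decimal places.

Σσ²ᵢ = 0.73² + 1.64² + 1.66² = 5.9781
Covariances σ_ij = r_ij · s_i · s_j:
  σ(I1,I2) = 0.37 × 0.73 × 1.64 = 0.4430
  σ(I1,I3) = 0.53 × 0.73 × 1.66 = 0.6423
  σ(I2,I3) = 0.19 × 1.64 × 1.66 = 0.5173
σ²_T = Σσ²ᵢ + 2·Σσ_ij = 5.9781 + 2 × 1.6026 = 9.1833
α = (3/2)·(1 − 5.9781/9.1833) = 0.524

coefficient alpha = 0.524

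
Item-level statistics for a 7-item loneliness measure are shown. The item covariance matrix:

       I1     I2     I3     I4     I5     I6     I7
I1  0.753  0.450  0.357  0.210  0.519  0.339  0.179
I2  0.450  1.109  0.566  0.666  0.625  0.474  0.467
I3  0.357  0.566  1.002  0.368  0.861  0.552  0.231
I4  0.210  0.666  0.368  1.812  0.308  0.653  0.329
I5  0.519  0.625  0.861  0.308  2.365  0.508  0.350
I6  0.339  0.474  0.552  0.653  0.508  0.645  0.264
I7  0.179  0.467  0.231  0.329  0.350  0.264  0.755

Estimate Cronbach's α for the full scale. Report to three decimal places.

Σσᵢ² = 0.753 + 1.109 + 1.002 + 1.812 + 2.365 + 0.645 + 0.755 = 8.441
Sum of the distinct covariances = 9.276
σ²_T = 8.441 + 2 × 9.276 = 26.993
α = (k/(k−1))·(1 − Σσᵢ²/σ²_T) = (7/6)·(1 − 8.441/26.993) = 0.802

α = 0.802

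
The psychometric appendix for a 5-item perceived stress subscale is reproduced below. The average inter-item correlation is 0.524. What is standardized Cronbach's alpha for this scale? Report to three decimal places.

standardized Cronbach's alpha = 0.846

Standardized α = k·r̄ / (1 + (k−1)·r̄) = 5 × 0.524 / (1 + 4 × 0.524)
  = 2.6200 / 3.0960 = 0.846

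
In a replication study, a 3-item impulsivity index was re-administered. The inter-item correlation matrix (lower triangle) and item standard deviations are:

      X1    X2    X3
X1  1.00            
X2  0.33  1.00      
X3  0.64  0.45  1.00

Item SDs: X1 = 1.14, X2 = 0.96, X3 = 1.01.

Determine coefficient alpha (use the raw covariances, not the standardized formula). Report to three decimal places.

Σσ²ᵢ = 1.14² + 0.96² + 1.01² = 3.2413
Covariances σ_ij = r_ij · s_i · s_j:
  σ(X1,X2) = 0.33 × 1.14 × 0.96 = 0.3612
  σ(X1,X3) = 0.64 × 1.14 × 1.01 = 0.7369
  σ(X2,X3) = 0.45 × 0.96 × 1.01 = 0.4363
σ²_T = Σσ²ᵢ + 2·Σσ_ij = 3.2413 + 2 × 1.5344 = 6.3101
α = (3/2)·(1 − 3.2413/6.3101) = 0.729

coefficient alpha = 0.729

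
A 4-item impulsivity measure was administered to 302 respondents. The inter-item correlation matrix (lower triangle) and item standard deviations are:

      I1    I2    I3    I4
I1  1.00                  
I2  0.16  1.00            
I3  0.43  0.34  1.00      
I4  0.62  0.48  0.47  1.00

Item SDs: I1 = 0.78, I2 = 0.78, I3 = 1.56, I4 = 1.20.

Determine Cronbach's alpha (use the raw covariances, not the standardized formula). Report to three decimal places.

Cronbach's alpha = 0.715

Σσ²ᵢ = 0.78² + 0.78² + 1.56² + 1.20² = 5.0904
Covariances σ_ij = r_ij · s_i · s_j:
  σ(I1,I2) = 0.16 × 0.78 × 0.78 = 0.0973
  σ(I1,I3) = 0.43 × 0.78 × 1.56 = 0.5232
  σ(I1,I4) = 0.62 × 0.78 × 1.20 = 0.5803
  σ(I2,I3) = 0.34 × 0.78 × 1.56 = 0.4137
  σ(I2,I4) = 0.48 × 0.78 × 1.20 = 0.4493
  σ(I3,I4) = 0.47 × 1.56 × 1.20 = 0.8798
σ²_T = Σσ²ᵢ + 2·Σσ_ij = 5.0904 + 2 × 2.9436 = 10.9776
α = (4/3)·(1 − 5.0904/10.9776) = 0.715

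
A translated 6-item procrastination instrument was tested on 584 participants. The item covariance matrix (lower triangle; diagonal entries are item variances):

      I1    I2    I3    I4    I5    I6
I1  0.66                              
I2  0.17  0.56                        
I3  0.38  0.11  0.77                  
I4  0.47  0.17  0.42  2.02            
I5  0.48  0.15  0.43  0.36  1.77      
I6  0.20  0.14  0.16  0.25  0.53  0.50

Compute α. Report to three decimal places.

α = 0.702

ΣVar(i) = 0.66 + 0.56 + 0.77 + 2.02 + 1.77 + 0.50 = 6.28
Sum of off-diagonal covariances = 4.42
total variance = 6.28 + 2 × 4.42 = 15.12
α = (k/(k−1))·(1 − ΣVar(i)/total variance) = (6/5)·(1 − 6.28/15.12) = 0.702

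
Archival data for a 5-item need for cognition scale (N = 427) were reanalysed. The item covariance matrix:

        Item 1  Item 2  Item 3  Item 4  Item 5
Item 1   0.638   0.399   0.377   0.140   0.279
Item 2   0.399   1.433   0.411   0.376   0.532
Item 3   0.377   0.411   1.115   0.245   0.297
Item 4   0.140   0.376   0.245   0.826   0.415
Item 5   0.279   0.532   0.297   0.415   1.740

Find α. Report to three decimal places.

sum of item variances = 0.638 + 1.433 + 1.115 + 0.826 + 1.740 = 5.752
Sum of off-diagonal covariances = 3.471
Var(T) = 5.752 + 2 × 3.471 = 12.694
α = (k/(k−1))·(1 − sum of item variances/Var(T)) = (5/4)·(1 − 5.752/12.694) = 0.684

α = 0.684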